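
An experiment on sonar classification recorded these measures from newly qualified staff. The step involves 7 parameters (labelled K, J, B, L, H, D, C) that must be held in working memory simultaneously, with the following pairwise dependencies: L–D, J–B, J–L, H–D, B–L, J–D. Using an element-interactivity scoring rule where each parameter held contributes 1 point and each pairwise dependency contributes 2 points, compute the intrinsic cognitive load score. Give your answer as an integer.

19

Count of parameters held simultaneously: 7.
Count of pairwise dependencies listed: 6.
Element contribution: 7 × 1 = 7.
Interaction contribution: 6 × 2 = 12.
Intrinsic load = 7 + 12 = 19.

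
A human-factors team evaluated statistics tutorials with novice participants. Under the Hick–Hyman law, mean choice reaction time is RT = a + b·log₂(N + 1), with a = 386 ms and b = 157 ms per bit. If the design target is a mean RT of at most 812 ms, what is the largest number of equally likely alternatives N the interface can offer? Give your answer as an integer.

5

Set 386 + 157·log₂(N + 1) ≤ 812.
log₂(N + 1) ≤ (812 − 386) / 157 = 2.7134.
N + 1 ≤ 2^2.7134 = 6.5587.
N ≤ 5.5587, so the largest integer N is 5.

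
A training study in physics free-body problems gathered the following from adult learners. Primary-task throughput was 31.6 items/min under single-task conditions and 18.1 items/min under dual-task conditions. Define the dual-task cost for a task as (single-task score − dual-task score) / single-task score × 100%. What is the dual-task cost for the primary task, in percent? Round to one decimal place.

Cost = (31.6 − 18.1) / 31.6 × 100%
     = 13.5000 / 31.6 × 100% = 42.7215%.
≈ 42.7%.

42.7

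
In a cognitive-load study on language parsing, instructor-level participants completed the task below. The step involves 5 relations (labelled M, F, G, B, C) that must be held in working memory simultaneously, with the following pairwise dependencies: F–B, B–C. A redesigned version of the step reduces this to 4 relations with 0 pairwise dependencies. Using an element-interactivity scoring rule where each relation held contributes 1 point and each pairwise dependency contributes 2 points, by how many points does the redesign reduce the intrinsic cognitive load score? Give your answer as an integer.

5

Original: 5 × 1 + 2 × 2 = 5 + 4 = 9.
Redesigned: 4 × 1 + 0 × 2 = 4 + 0 = 4.
Reduction = 9 − 4 = 5.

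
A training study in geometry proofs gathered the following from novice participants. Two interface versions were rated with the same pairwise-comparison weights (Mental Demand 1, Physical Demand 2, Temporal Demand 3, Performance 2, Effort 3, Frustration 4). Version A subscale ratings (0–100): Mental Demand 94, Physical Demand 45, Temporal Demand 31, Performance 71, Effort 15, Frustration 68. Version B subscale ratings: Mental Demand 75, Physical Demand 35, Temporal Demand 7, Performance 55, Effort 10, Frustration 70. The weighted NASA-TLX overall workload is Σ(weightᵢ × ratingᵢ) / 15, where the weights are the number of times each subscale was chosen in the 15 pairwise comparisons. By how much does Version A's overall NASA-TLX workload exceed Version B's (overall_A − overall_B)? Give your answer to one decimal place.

Version A weighted sum = 1·94 + 2·45 + 3·31 + 2·71 + 3·15 + 4·68 = 94 + 90 + 93 + 142 + 45 + 272 = 736; overall_A = 736/15 = 49.0667.
Version B weighted sum = 1·75 + 2·35 + 3·7 + 2·55 + 3·10 + 4·70 = 75 + 70 + 21 + 110 + 30 + 280 = 586; overall_B = 586/15 = 39.0667.
Difference = 49.0667 − 39.0667 = 10.0000 ≈ 10.0.

10.0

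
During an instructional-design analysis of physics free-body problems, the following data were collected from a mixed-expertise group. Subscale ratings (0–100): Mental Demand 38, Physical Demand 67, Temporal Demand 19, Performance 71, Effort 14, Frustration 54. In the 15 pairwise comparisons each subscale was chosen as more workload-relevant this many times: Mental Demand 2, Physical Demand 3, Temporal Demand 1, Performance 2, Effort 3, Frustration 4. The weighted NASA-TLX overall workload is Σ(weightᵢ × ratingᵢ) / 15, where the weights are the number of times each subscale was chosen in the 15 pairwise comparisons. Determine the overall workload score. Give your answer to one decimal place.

The tallies are the weights (they sum to 15).
Weighted sum = 2·38 + 3·67 + 1·19 + 2·71 + 3·14 + 4·54
            = 76 + 201 + 19 + 142 + 42 + 216 = 696.
Overall workload = 696 / 15 = 46.4000 ≈ 46.4.

46.4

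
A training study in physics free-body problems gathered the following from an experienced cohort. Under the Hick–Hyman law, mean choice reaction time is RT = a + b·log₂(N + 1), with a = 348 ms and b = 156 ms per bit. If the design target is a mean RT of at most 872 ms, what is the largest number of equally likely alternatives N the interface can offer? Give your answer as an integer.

Set 348 + 156·log₂(N + 1) ≤ 872.
log₂(N + 1) ≤ (872 − 348) / 156 = 3.3590.
N + 1 ≤ 2^3.3590 = 10.2603.
N ≤ 9.2603, so the largest integer N is 9.

9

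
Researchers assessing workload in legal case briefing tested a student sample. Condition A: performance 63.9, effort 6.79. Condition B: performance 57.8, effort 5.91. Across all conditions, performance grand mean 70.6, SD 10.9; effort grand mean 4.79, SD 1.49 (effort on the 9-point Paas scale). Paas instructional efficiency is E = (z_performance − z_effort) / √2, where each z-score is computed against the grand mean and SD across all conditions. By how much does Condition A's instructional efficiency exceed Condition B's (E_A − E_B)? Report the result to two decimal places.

-0.02

Condition A: z_P = (63.9 − 70.6)/10.9 = -0.6147; z_E = (6.79 − 4.79)/1.49 = 1.3423; E_A = (-0.6147 − 1.3423)/√2 = -1.3838.
Condition B: z_P = (57.8 − 70.6)/10.9 = -1.1743; z_E = (5.91 − 4.79)/1.49 = 0.7517; E_B = (-1.1743 − 0.7517)/√2 = -1.3619.
E_A − E_B = -1.3838 − (-1.3619) = -0.0219 ≈ -0.02.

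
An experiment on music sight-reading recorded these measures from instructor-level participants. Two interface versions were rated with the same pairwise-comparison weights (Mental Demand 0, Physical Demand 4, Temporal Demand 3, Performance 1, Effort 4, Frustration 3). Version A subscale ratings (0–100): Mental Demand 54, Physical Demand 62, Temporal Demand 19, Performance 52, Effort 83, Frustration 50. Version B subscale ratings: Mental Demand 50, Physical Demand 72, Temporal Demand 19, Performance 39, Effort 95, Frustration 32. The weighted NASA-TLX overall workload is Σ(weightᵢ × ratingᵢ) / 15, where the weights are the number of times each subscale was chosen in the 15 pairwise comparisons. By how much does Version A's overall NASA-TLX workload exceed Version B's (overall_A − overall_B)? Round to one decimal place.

Version A weighted sum = 0·54 + 4·62 + 3·19 + 1·52 + 4·83 + 3·50 = 0 + 248 + 57 + 52 + 332 + 150 = 839; overall_A = 839/15 = 55.9333.
Version B weighted sum = 0·50 + 4·72 + 3·19 + 1·39 + 4·95 + 3·32 = 0 + 288 + 57 + 39 + 380 + 96 = 860; overall_B = 860/15 = 57.3333.
Difference = 55.9333 − 57.3333 = -1.4000 ≈ -1.4.

-1.4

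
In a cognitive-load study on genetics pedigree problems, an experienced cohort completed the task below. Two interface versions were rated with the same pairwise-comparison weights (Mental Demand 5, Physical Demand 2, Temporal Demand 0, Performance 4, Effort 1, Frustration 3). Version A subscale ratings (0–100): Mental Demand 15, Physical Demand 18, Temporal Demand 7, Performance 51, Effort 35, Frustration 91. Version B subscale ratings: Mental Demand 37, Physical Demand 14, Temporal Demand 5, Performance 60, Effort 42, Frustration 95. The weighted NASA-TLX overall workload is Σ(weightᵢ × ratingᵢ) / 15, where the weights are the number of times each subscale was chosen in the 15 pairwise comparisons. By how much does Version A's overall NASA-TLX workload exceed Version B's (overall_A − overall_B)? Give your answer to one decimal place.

-10.5

Version A weighted sum = 5·15 + 2·18 + 0·7 + 4·51 + 1·35 + 3·91 = 75 + 36 + 0 + 204 + 35 + 273 = 623; overall_A = 623/15 = 41.5333.
Version B weighted sum = 5·37 + 2·14 + 0·5 + 4·60 + 1·42 + 3·95 = 185 + 28 + 0 + 240 + 42 + 285 = 780; overall_B = 780/15 = 52.0000.
Difference = 41.5333 − 52.0000 = -10.4667 ≈ -10.5.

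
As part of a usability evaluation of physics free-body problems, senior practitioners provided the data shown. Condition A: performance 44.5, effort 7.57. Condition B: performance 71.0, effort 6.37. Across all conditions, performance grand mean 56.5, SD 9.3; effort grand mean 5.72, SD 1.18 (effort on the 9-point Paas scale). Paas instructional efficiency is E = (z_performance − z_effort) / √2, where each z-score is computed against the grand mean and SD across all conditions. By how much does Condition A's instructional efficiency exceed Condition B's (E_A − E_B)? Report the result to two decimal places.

Condition A: z_P = (44.5 − 56.5)/9.3 = -1.2903; z_E = (7.57 − 5.72)/1.18 = 1.5678; E_A = (-1.2903 − 1.5678)/√2 = -2.0210.
Condition B: z_P = (71.0 − 56.5)/9.3 = 1.5591; z_E = (6.37 − 5.72)/1.18 = 0.5508; E_B = (1.5591 − 0.5508)/√2 = 0.7130.
E_A − E_B = -2.0210 − 0.7130 = -2.7340 ≈ -2.73.

-2.73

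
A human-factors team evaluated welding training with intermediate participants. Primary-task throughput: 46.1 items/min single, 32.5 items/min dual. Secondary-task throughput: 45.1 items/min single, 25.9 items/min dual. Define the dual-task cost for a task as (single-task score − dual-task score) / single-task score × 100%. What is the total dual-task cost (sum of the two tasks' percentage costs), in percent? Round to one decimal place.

Primary cost = (46.1 − 32.5) / 46.1 × 100% = 29.5011%.
Secondary cost = (45.1 − 25.9) / 45.1 × 100% = 42.5721%.
Total = 29.5011% + 42.5721% = 72.0732% ≈ 72.1%.

72.1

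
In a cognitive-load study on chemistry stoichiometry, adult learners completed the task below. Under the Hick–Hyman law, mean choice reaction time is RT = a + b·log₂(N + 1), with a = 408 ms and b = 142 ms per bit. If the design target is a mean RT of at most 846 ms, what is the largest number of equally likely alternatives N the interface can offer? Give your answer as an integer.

7

Set 408 + 142·log₂(N + 1) ≤ 846.
log₂(N + 1) ≤ (846 − 408) / 142 = 3.0845.
N + 1 ≤ 2^3.0845 = 8.4826.
N ≤ 7.4826, so the largest integer N is 7.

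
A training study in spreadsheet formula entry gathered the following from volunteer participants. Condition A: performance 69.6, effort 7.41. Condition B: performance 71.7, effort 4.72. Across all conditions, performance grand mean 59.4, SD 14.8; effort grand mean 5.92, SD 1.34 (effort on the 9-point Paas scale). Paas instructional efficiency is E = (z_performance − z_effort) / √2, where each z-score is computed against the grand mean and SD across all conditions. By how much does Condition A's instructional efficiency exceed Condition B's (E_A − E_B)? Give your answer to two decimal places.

Condition A: z_P = (69.6 − 59.4)/14.8 = 0.6892; z_E = (7.41 − 5.92)/1.34 = 1.1119; E_A = (0.6892 − 1.1119)/√2 = -0.2989.
Condition B: z_P = (71.7 − 59.4)/14.8 = 0.8311; z_E = (4.72 − 5.92)/1.34 = -0.8955; E_B = (0.8311 − (-0.8955))/√2 = 1.2209.
E_A − E_B = -0.2989 − 1.2209 = -1.5198 ≈ -1.52.

-1.52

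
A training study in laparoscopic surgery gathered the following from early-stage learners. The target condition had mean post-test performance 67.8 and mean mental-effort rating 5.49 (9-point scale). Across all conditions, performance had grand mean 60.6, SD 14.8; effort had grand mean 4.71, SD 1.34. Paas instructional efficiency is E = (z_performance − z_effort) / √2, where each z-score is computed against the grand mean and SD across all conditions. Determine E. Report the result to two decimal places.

-0.07

z_performance = (67.8 − 60.6) / 14.8 = 7.2000 / 14.8 = 0.4865.
z_effort = (5.49 − 4.71) / 1.34 = 0.7800 / 1.34 = 0.5821.
z_P − z_E = 0.4865 − 0.5821 = -0.0956.
E = -0.0956 / √2 = -0.0956 / 1.41421 = -0.0676 ≈ -0.07.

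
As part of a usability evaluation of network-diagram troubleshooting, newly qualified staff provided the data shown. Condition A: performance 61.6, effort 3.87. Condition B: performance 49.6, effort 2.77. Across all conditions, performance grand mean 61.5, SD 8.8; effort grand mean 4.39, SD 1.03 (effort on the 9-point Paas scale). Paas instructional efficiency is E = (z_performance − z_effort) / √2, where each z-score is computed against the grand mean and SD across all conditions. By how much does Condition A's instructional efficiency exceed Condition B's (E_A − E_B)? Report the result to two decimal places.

0.21

Condition A: z_P = (61.6 − 61.5)/8.8 = 0.0114; z_E = (3.87 − 4.39)/1.03 = -0.5049; E_A = (0.0114 − (-0.5049))/√2 = 0.3651.
Condition B: z_P = (49.6 − 61.5)/8.8 = -1.3523; z_E = (2.77 − 4.39)/1.03 = -1.5728; E_B = (-1.3523 − (-1.5728))/√2 = 0.1559.
E_A − E_B = 0.3651 − 0.1559 = 0.2092 ≈ 0.21.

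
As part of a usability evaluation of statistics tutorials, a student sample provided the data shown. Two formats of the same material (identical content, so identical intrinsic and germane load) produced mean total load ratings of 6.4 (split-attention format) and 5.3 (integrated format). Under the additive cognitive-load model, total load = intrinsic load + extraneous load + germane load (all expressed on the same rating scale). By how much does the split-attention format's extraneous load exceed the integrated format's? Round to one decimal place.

Intrinsic and germane load are equal across formats, so the difference in total load equals the difference in extraneous load.
Extraneous-load difference = 6.4 − 5.3 = 1.1.

1.1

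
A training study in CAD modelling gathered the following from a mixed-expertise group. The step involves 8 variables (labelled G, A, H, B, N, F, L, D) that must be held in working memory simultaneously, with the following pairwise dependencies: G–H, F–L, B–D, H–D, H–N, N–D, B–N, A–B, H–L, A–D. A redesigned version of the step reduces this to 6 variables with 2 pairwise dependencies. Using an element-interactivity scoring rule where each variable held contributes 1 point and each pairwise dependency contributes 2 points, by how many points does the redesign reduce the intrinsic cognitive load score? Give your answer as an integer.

18

Original: 8 × 1 + 10 × 2 = 8 + 20 = 28.
Redesigned: 6 × 1 + 2 × 2 = 6 + 4 = 10.
Reduction = 28 − 10 = 18.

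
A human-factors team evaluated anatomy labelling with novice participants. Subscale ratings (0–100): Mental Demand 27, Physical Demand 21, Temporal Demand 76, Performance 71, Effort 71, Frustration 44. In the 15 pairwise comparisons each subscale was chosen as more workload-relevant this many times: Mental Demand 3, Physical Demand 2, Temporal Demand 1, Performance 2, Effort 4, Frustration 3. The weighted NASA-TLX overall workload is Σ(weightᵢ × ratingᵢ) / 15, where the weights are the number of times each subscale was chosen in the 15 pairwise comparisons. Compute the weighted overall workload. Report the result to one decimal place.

50.5

The tallies are the weights (they sum to 15).
Weighted sum = 3·27 + 2·21 + 1·76 + 2·71 + 4·71 + 3·44
            = 81 + 42 + 76 + 142 + 284 + 132 = 757.
Overall workload = 757 / 15 = 50.4667 ≈ 50.5.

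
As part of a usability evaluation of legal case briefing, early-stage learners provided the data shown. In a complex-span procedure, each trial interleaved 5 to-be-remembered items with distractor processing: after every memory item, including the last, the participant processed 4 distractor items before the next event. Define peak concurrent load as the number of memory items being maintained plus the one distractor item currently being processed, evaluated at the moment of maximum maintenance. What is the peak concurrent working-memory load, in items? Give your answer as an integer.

6

Maintenance is greatest during the distractor(s) after memory item 5: all 5 memory items are being held.
One distractor item is concurrently being processed.
Peak concurrent load = 5 + 1 = 6 items.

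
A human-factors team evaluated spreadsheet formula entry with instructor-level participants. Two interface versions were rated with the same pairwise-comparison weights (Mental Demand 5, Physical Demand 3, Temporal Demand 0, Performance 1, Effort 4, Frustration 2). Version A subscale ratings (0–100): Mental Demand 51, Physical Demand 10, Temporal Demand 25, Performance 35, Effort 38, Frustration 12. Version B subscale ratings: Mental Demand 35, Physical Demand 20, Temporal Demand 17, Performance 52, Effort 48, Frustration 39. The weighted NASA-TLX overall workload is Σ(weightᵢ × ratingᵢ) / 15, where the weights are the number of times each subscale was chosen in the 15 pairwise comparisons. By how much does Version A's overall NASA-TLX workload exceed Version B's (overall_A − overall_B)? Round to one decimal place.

Version A weighted sum = 5·51 + 3·10 + 0·25 + 1·35 + 4·38 + 2·12 = 255 + 30 + 0 + 35 + 152 + 24 = 496; overall_A = 496/15 = 33.0667.
Version B weighted sum = 5·35 + 3·20 + 0·17 + 1·52 + 4·48 + 2·39 = 175 + 60 + 0 + 52 + 192 + 78 = 557; overall_B = 557/15 = 37.1333.
Difference = 33.0667 − 37.1333 = -4.0666 ≈ -4.1.

-4.1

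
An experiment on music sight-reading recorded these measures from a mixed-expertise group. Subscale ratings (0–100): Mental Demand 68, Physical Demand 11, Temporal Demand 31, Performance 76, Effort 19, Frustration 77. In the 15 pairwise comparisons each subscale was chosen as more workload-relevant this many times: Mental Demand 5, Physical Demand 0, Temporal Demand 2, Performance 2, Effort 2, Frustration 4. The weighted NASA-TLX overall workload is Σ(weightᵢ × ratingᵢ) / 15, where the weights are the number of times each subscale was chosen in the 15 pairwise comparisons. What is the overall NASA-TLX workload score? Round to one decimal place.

60.0

The tallies are the weights (they sum to 15).
Weighted sum = 5·68 + 0·11 + 2·31 + 2·76 + 2·19 + 4·77
            = 340 + 0 + 62 + 152 + 38 + 308 = 900.
Overall workload = 900 / 15 = 60.0000 ≈ 60.0.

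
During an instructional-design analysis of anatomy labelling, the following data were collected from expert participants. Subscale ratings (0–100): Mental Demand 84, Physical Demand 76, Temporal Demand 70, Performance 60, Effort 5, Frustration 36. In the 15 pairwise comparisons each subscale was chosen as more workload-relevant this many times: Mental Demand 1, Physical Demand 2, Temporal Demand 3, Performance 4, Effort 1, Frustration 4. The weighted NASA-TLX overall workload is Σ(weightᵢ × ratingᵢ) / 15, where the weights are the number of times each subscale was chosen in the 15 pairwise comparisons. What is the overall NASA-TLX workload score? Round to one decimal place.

55.7

The tallies are the weights (they sum to 15).
Weighted sum = 1·84 + 2·76 + 3·70 + 4·60 + 1·5 + 4·36
            = 84 + 152 + 210 + 240 + 5 + 144 = 835.
Overall workload = 835 / 15 = 55.6667 ≈ 55.7.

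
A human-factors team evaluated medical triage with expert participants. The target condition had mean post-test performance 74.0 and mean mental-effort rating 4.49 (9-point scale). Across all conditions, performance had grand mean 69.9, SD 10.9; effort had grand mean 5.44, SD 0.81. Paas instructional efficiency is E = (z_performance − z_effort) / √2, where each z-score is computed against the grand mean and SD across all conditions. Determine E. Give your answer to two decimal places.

z_performance = (74.0 − 69.9) / 10.9 = 4.1000 / 10.9 = 0.3761.
z_effort = (4.49 − 5.44) / 0.81 = -0.9500 / 0.81 = -1.1728.
z_P − z_E = 0.3761 − (-1.1728) = 1.5489.
E = 1.5489 / √2 = 1.5489 / 1.41421 = 1.0952 ≈ 1.10.

1.10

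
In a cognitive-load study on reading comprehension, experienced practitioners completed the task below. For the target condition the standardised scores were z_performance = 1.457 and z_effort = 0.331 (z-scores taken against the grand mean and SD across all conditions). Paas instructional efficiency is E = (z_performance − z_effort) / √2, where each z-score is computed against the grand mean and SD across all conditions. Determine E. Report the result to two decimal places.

0.80

z_P − z_E = 1.457 − 0.331 = 1.1260.
E = 1.1260 / √2 = 1.1260 / 1.41421 = 0.7962 ≈ 0.80.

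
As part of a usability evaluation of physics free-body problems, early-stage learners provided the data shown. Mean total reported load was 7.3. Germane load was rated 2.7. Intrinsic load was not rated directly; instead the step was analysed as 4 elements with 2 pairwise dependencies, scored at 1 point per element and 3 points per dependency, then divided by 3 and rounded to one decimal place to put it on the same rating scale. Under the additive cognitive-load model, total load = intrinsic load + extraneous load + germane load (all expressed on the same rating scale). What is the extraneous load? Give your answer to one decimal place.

1.3

Intrinsic (element-interactivity): (4 × 1 + 2 × 3) / 3 = 10 / 3 = 3.3333 → 3.3.
extraneous load = total − intrinsic − germane
             = 7.3 − 3.3 − 2.7 = 1.3.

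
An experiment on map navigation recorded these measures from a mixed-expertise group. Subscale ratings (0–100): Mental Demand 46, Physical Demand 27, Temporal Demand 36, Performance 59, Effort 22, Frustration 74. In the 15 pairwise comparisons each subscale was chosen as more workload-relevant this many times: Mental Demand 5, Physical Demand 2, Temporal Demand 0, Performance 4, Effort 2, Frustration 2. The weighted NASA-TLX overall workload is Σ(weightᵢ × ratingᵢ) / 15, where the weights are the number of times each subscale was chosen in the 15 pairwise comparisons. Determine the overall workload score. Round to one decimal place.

The tallies are the weights (they sum to 15).
Weighted sum = 5·46 + 2·27 + 0·36 + 4·59 + 2·22 + 2·74
            = 230 + 54 + 0 + 236 + 44 + 148 = 712.
Overall workload = 712 / 15 = 47.4667 ≈ 47.5.

47.5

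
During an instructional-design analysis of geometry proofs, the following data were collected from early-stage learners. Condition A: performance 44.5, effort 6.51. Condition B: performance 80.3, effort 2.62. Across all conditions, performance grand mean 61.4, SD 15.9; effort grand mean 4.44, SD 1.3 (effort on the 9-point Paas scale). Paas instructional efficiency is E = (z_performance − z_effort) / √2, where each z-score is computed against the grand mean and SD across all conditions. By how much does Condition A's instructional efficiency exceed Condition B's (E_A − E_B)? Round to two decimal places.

-3.71

Condition A: z_P = (44.5 − 61.4)/15.9 = -1.0629; z_E = (6.51 − 4.44)/1.3 = 1.5923; E_A = (-1.0629 − 1.5923)/√2 = -1.8775.
Condition B: z_P = (80.3 − 61.4)/15.9 = 1.1887; z_E = (2.62 − 4.44)/1.3 = -1.4000; E_B = (1.1887 − (-1.4000))/√2 = 1.8305.
E_A − E_B = -1.8775 − 1.8305 = -3.7080 ≈ -3.71.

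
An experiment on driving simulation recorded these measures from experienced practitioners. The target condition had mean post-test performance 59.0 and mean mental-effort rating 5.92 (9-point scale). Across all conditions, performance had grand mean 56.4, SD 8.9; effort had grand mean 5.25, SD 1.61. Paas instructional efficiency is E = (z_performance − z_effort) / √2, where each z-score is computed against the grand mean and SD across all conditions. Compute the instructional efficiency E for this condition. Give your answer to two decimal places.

-0.09

z_performance = (59.0 − 56.4) / 8.9 = 2.6000 / 8.9 = 0.2921.
z_effort = (5.92 − 5.25) / 1.61 = 0.6700 / 1.61 = 0.4161.
z_P − z_E = 0.2921 − 0.4161 = -0.1240.
E = -0.1240 / √2 = -0.1240 / 1.41421 = -0.0877 ≈ -0.09.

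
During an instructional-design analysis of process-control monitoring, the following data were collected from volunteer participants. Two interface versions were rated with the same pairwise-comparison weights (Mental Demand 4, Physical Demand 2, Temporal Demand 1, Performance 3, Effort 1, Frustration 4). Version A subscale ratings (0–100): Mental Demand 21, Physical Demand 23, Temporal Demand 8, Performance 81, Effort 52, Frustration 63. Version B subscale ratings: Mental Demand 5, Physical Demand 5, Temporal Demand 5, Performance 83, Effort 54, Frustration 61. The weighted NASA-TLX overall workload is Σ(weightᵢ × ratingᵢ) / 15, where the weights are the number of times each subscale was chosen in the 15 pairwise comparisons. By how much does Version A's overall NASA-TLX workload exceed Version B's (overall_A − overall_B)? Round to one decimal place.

6.9

Version A weighted sum = 4·21 + 2·23 + 1·8 + 3·81 + 1·52 + 4·63 = 84 + 46 + 8 + 243 + 52 + 252 = 685; overall_A = 685/15 = 45.6667.
Version B weighted sum = 4·5 + 2·5 + 1·5 + 3·83 + 1·54 + 4·61 = 20 + 10 + 5 + 249 + 54 + 244 = 582; overall_B = 582/15 = 38.8000.
Difference = 45.6667 − 38.8000 = 6.8667 ≈ 6.9.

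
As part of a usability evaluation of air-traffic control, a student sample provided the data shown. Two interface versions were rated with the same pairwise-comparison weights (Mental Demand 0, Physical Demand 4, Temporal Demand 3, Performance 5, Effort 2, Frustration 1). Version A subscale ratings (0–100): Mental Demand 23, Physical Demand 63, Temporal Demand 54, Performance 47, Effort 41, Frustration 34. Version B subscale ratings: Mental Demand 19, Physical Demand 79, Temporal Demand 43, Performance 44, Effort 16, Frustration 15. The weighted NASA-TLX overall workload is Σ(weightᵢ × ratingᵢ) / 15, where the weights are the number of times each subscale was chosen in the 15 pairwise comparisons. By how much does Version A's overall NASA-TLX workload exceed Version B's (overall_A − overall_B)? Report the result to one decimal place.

3.5

Version A weighted sum = 0·23 + 4·63 + 3·54 + 5·47 + 2·41 + 1·34 = 0 + 252 + 162 + 235 + 82 + 34 = 765; overall_A = 765/15 = 51.0000.
Version B weighted sum = 0·19 + 4·79 + 3·43 + 5·44 + 2·16 + 1·15 = 0 + 316 + 129 + 220 + 32 + 15 = 712; overall_B = 712/15 = 47.4667.
Difference = 51.0000 − 47.4667 = 3.5333 ≈ 3.5.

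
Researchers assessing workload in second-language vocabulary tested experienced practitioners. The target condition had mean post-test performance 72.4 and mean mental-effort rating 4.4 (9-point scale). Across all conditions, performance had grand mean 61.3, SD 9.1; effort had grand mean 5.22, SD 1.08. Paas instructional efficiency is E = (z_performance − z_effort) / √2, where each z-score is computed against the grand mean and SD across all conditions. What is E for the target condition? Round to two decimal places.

z_performance = (72.4 − 61.3) / 9.1 = 11.1000 / 9.1 = 1.2198.
z_effort = (4.4 − 5.22) / 1.08 = -0.8200 / 1.08 = -0.7593.
z_P − z_E = 1.2198 − (-0.7593) = 1.9791.
E = 1.9791 / √2 = 1.9791 / 1.41421 = 1.3994 ≈ 1.40.

1.40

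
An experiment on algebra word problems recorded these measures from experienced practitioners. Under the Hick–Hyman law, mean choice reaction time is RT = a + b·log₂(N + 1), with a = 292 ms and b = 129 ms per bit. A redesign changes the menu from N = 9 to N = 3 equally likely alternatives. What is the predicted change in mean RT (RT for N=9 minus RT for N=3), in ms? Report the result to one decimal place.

170.5

RT(9) = 292 + 129·log₂(10) = 292 + 129·3.3219 = 720.5251 ms.
RT(3) = 292 + 129·log₂(4) = 292 + 129·2.0000 = 550.0000 ms.
Difference = 720.5251 − 550.0000 = 170.5251 ≈ 170.5 ms.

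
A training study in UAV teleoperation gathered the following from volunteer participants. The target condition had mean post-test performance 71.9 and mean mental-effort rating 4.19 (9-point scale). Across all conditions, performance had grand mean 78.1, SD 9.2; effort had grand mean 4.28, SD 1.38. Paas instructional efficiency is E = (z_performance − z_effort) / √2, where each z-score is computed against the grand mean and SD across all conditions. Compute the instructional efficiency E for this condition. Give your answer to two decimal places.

-0.43

z_performance = (71.9 − 78.1) / 9.2 = -6.2000 / 9.2 = -0.6739.
z_effort = (4.19 − 4.28) / 1.38 = -0.0900 / 1.38 = -0.0652.
z_P − z_E = -0.6739 − (-0.0652) = -0.6087.
E = -0.6087 / √2 = -0.6087 / 1.41421 = -0.4304 ≈ -0.43.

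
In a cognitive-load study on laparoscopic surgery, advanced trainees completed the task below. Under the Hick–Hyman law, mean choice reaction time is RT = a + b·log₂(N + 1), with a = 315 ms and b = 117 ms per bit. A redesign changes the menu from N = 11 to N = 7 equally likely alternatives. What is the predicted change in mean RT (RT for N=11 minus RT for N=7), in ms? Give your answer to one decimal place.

RT(11) = 315 + 117·log₂(12) = 315 + 117·3.5850 = 734.4450 ms.
RT(7) = 315 + 117·log₂(8) = 315 + 117·3.0000 = 666.0000 ms.
Difference = 734.4450 − 666.0000 = 68.4450 ≈ 68.4 ms.

68.4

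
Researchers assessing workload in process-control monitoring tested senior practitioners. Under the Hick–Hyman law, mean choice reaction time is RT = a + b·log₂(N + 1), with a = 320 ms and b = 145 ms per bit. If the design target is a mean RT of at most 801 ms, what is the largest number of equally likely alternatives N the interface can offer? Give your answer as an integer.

8

Set 320 + 145·log₂(N + 1) ≤ 801.
log₂(N + 1) ≤ (801 − 320) / 145 = 3.3172.
N + 1 ≤ 2^3.3172 = 9.9673.
N ≤ 8.9673, so the largest integer N is 8.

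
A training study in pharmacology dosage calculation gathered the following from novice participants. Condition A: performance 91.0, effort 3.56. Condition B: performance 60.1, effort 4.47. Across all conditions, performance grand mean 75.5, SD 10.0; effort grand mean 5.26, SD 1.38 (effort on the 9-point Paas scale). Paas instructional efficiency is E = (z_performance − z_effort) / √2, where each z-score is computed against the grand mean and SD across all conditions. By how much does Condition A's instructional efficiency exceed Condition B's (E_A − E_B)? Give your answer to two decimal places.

Condition A: z_P = (91.0 − 75.5)/10.0 = 1.5500; z_E = (3.56 − 5.26)/1.38 = -1.2319; E_A = (1.5500 − (-1.2319))/√2 = 1.9671.
Condition B: z_P = (60.1 − 75.5)/10.0 = -1.5400; z_E = (4.47 − 5.26)/1.38 = -0.5725; E_B = (-1.5400 − (-0.5725))/√2 = -0.6841.
E_A − E_B = 1.9671 − (-0.6841) = 2.6512 ≈ 2.65.

2.65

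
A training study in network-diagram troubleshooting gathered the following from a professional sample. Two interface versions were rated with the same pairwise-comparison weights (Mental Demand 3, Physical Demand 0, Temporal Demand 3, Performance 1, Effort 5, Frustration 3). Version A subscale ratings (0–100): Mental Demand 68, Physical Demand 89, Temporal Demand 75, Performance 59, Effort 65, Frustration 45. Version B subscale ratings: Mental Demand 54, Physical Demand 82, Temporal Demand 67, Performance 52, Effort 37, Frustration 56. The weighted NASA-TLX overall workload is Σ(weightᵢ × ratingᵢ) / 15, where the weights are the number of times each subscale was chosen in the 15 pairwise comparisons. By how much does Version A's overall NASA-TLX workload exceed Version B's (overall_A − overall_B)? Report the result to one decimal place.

12.0

Version A weighted sum = 3·68 + 0·89 + 3·75 + 1·59 + 5·65 + 3·45 = 204 + 0 + 225 + 59 + 325 + 135 = 948; overall_A = 948/15 = 63.2000.
Version B weighted sum = 3·54 + 0·82 + 3·67 + 1·52 + 5·37 + 3·56 = 162 + 0 + 201 + 52 + 185 + 168 = 768; overall_B = 768/15 = 51.2000.
Difference = 63.2000 − 51.2000 = 12.0000 ≈ 12.0.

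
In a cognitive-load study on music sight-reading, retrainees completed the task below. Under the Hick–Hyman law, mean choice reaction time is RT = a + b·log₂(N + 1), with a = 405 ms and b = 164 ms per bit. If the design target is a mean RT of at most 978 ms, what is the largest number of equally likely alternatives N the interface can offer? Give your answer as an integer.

Set 405 + 164·log₂(N + 1) ≤ 978.
log₂(N + 1) ≤ (978 − 405) / 164 = 3.4939.
N + 1 ≤ 2^3.4939 = 11.2660.
N ≤ 10.2660, so the largest integer N is 10.

10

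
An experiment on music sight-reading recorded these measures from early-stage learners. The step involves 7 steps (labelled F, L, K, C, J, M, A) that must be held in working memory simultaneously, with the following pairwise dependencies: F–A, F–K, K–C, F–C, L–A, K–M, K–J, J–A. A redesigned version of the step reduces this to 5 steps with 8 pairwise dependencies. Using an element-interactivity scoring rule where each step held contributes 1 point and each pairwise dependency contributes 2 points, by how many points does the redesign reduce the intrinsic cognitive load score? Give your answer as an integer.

2

Original: 7 × 1 + 8 × 2 = 7 + 16 = 23.
Redesigned: 5 × 1 + 8 × 2 = 5 + 16 = 21.
Reduction = 23 − 21 = 2.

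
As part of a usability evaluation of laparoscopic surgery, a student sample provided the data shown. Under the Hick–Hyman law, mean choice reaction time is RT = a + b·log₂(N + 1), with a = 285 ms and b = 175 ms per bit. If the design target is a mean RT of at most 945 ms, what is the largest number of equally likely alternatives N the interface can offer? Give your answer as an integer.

12

Set 285 + 175·log₂(N + 1) ≤ 945.
log₂(N + 1) ≤ (945 − 285) / 175 = 3.7714.
N + 1 ≤ 2^3.7714 = 13.6554.
N ≤ 12.6554, so the largest integer N is 12.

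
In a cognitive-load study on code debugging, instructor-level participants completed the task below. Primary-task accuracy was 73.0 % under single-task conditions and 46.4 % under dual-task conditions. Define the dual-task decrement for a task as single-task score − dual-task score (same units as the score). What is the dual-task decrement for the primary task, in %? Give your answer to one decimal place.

26.6

Decrement = 73.0 − 46.4 = 26.6000 % ≈ 26.6 %.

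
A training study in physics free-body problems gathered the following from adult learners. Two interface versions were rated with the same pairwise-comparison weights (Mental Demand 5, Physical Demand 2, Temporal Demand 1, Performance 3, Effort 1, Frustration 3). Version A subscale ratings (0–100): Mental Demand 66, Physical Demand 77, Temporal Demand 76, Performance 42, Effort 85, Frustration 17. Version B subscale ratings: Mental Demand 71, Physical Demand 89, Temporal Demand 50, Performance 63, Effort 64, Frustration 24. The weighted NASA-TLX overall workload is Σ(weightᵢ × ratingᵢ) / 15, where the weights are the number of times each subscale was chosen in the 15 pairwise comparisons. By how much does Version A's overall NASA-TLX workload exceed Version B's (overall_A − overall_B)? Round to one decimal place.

Version A weighted sum = 5·66 + 2·77 + 1·76 + 3·42 + 1·85 + 3·17 = 330 + 154 + 76 + 126 + 85 + 51 = 822; overall_A = 822/15 = 54.8000.
Version B weighted sum = 5·71 + 2·89 + 1·50 + 3·63 + 1·64 + 3·24 = 355 + 178 + 50 + 189 + 64 + 72 = 908; overall_B = 908/15 = 60.5333.
Difference = 54.8000 − 60.5333 = -5.7333 ≈ -5.7.

-5.7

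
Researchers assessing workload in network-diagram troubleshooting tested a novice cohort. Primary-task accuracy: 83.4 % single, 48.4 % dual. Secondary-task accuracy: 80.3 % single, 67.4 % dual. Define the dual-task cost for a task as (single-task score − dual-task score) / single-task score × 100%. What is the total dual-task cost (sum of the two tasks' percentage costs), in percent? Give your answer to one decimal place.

58.0

Primary cost = (83.4 − 48.4) / 83.4 × 100% = 41.9664%.
Secondary cost = (80.3 − 67.4) / 80.3 × 100% = 16.0648%.
Total = 41.9664% + 16.0648% = 58.0312% ≈ 58.0%.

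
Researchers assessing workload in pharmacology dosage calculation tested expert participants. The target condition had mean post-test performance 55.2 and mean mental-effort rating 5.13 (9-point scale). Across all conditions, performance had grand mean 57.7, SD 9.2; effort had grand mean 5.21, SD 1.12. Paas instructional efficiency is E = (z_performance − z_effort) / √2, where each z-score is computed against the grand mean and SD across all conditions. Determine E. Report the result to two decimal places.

z_performance = (55.2 − 57.7) / 9.2 = -2.5000 / 9.2 = -0.2717.
z_effort = (5.13 − 5.21) / 1.12 = -0.0800 / 1.12 = -0.0714.
z_P − z_E = -0.2717 − (-0.0714) = -0.2003.
E = -0.2003 / √2 = -0.2003 / 1.41421 = -0.1416 ≈ -0.14.

-0.14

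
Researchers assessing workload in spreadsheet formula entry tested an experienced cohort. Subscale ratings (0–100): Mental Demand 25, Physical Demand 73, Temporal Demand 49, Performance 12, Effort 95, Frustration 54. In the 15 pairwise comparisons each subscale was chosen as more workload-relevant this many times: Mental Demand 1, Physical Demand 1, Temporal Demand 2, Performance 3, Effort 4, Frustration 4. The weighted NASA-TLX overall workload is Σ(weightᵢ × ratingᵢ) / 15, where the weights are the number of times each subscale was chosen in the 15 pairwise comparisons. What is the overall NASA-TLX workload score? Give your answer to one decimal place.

The tallies are the weights (they sum to 15).
Weighted sum = 1·25 + 1·73 + 2·49 + 3·12 + 4·95 + 4·54
            = 25 + 73 + 98 + 36 + 380 + 216 = 828.
Overall workload = 828 / 15 = 55.2000 ≈ 55.2.

55.2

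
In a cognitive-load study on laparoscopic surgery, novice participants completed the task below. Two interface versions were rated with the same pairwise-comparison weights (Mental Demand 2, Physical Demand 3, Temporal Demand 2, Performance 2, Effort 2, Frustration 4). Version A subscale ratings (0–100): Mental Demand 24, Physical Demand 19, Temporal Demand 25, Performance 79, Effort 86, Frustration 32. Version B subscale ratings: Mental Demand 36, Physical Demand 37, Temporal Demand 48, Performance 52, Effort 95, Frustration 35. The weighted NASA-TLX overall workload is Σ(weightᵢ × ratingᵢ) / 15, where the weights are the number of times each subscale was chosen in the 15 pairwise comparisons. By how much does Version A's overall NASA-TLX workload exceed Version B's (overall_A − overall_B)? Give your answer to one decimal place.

Version A weighted sum = 2·24 + 3·19 + 2·25 + 2·79 + 2·86 + 4·32 = 48 + 57 + 50 + 158 + 172 + 128 = 613; overall_A = 613/15 = 40.8667.
Version B weighted sum = 2·36 + 3·37 + 2·48 + 2·52 + 2·95 + 4·35 = 72 + 111 + 96 + 104 + 190 + 140 = 713; overall_B = 713/15 = 47.5333.
Difference = 40.8667 − 47.5333 = -6.6666 ≈ -6.7.

-6.7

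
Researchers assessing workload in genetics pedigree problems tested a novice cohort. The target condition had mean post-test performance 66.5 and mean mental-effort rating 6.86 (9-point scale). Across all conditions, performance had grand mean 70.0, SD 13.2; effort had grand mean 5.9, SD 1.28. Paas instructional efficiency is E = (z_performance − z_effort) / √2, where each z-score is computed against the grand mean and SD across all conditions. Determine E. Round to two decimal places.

-0.72

z_performance = (66.5 − 70.0) / 13.2 = -3.5000 / 13.2 = -0.2652.
z_effort = (6.86 − 5.9) / 1.28 = 0.9600 / 1.28 = 0.7500.
z_P − z_E = -0.2652 − 0.7500 = -1.0152.
E = -1.0152 / √2 = -1.0152 / 1.41421 = -0.7179 ≈ -0.72.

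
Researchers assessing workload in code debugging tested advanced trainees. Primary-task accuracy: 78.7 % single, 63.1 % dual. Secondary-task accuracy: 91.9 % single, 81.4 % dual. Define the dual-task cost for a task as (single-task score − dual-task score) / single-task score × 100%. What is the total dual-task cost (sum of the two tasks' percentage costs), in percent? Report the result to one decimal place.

Primary cost = (78.7 − 63.1) / 78.7 × 100% = 19.8221%.
Secondary cost = (91.9 − 81.4) / 91.9 × 100% = 11.4255%.
Total = 19.8221% + 11.4255% = 31.2476% ≈ 31.2%.

31.2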